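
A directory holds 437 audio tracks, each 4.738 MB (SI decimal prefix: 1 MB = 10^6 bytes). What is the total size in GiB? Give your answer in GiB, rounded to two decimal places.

1.93 GiB

Total = 437 × 4.738 MB = 2070.506 MB
= 2070.506 × 1,000,000 bytes = 2,070,506,000 bytes
1 GiB = 1,073,741,824 bytes
2,070,506,000 / 1,073,741,824 = 1.93 GiB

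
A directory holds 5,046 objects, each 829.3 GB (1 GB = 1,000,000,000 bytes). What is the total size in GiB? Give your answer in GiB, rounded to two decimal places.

3,897,256.96 GiB

Total = 5,046 × 829.3 GB = 4184647.8 GB
= 4184647.8 × 1,000,000,000 bytes = 4,184,647,800,000,000 bytes
1 GiB = 1,073,741,824 bytes
4,184,647,800,000,000 / 1,073,741,824 = 3,897,256.96 GiB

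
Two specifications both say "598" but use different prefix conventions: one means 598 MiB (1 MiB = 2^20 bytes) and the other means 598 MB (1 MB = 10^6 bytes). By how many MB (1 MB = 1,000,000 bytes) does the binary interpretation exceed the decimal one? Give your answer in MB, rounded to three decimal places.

29.048 MB

598 MiB = 598 × 1,048,576 = 627,048,448 bytes
598 MB = 598 × 1,000,000 = 598,000,000 bytes
difference = 29,048,448 bytes
29,048,448 / 1,000,000 = 29.048 MB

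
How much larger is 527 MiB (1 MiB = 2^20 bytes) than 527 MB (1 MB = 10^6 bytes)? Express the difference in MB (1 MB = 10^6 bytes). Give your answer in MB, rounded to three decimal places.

527 MiB = 527 × 1,048,576 = 552,599,552 bytes
527 MB = 527 × 1,000,000 = 527,000,000 bytes
difference = 25,599,552 bytes
25,599,552 / 1,000,000 = 25.600 MB

25.600 MB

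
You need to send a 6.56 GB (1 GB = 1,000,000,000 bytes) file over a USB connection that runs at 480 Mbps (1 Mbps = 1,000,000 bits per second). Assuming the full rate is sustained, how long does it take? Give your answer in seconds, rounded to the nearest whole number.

109 seconds

6.56 GB = 6,560,000,000 bytes = 52,480,000,000 bits
480 Mbps = 480,000,000 bits/s
time = 52,480,000,000 / 480,000,000 = 109 s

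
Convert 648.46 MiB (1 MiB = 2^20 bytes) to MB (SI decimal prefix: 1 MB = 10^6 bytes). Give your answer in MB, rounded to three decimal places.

679.960 MB

648.46 MiB = 648.46 × 2^20 bytes = 679,959,592.96 bytes
1 MB = 10^6 bytes = 1,000,000 bytes
679,959,592.96 / 1,000,000 = 679.960 MB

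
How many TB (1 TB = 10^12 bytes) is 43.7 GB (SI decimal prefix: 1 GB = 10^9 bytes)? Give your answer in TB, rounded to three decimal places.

0.044 TB

43.7 GB = 43.7 × 10^9 bytes = 43,700,000,000 bytes
1 TB = 10^12 bytes = 1,000,000,000,000 bytes
43,700,000,000 / 1,000,000,000,000 = 0.044 TB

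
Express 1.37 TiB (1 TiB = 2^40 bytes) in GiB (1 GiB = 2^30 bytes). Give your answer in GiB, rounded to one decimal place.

1.37 TiB = 1.37 × 2^40 bytes = 1,506,330,930,053.12 bytes
1 GiB = 1,073,741,824 bytes
1,506,330,930,053.12 / 1,073,741,824 = 1,402.9 GiB

1,402.9 GiB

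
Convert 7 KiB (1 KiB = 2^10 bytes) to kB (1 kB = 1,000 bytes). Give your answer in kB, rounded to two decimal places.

7 KiB = 7 × 2^10 bytes = 7,168 bytes
1 kB = 10^3 bytes = 1,000 bytes
7,168 / 1,000 = 7.17 kB

7.17 kB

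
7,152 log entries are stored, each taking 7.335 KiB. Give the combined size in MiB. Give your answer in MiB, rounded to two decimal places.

51.23 MiB

Total = 7,152 × 7.335 KiB = 52459.92 KiB
= 52459.92 × 1,024 bytes = 53,718,958.08 bytes
1 MiB = 1,048,576 bytes
53,718,958.08 / 1,048,576 = 51.23 MiB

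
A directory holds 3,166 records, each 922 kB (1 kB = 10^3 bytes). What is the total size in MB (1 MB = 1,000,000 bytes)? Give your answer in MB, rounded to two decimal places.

2,919.05 MB

Total = 3,166 × 922 kB = 2,919,052 kB
= 2,919,052 × 1,000 bytes = 2,919,052,000 bytes
1 MB = 1,000,000 bytes
2,919,052,000 / 1,000,000 = 2,919.05 MB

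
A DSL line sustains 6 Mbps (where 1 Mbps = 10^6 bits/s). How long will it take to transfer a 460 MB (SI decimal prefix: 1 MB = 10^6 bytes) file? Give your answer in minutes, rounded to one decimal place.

10.2 minutes

460 MB = 460,000,000 bytes = 3,680,000,000 bits
6 Mbps = 6,000,000 bits/s
time = 3,680,000,000 / 6,000,000 = 613.33 s
613.33 s / 60 = 10.2 minutes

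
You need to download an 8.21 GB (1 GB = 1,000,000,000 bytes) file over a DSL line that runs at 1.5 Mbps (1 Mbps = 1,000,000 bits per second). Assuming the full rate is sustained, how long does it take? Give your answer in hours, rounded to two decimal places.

12.16 hours

8.21 GB = 8,210,000,000 bytes = 65,680,000,000 bits
1.5 Mbps = 1,500,000 bits/s
time = 65,680,000,000 / 1,500,000 = 43,786.6667 s
43,786.6667 s / 3600 = 12.16 hours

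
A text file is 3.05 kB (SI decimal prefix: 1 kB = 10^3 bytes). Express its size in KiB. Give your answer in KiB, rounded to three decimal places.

3.05 kB × 1,000 bytes/kB = 3,050 bytes
1 KiB = 1,024 bytes
3,050 / 1,024 = 2.979 KiB

2.979 KiB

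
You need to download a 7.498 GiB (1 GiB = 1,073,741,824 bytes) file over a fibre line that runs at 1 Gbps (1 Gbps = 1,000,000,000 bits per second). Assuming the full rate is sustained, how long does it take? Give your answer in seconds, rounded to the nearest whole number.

64 seconds

7.498 GiB = 8,050,916,196.352 bytes = 64,407,329,570.816 bits
1 Gbps = 1,000,000,000 bits/s
time = 64,407,329,570.816 / 1,000,000,000 = 64 s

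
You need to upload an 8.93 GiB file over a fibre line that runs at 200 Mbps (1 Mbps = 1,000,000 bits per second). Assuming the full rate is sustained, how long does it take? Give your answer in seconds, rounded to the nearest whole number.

8.93 GiB = 9,588,514,488.32 bytes = 76,708,115,906.56 bits
200 Mbps = 200,000,000 bits/s
time = 76,708,115,906.56 / 200,000,000 = 384 s

384 seconds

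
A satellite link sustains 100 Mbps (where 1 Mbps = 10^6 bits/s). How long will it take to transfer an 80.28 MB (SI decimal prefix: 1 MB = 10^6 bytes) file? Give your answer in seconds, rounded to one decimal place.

80.28 MB = 80,280,000 bytes = 642,240,000 bits
100 Mbps = 100,000,000 bits/s
time = 642,240,000 / 100,000,000 = 6.4 s

6.4 seconds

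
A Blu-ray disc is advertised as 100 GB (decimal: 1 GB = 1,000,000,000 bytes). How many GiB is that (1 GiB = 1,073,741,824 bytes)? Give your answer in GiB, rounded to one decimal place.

93.1 GiB

100 GB × 1,000,000,000 bytes/GB = 100,000,000,000 bytes
1 GiB = 1,073,741,824 bytes
100,000,000,000 / 1,073,741,824 = 93.1 GiB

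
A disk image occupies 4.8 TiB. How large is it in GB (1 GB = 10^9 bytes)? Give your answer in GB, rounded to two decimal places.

5,277.66 GB

4.8 TiB = 4.8 × 2^40 bytes = 5,277,655,813,324.8 bytes
1 GB = 10^9 bytes = 1,000,000,000 bytes
5,277,655,813,324.8 / 1,000,000,000 = 5,277.66 GB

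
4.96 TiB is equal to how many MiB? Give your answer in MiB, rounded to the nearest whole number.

5,200,937 MiB

4.96 TiB × 1,099,511,627,776 bytes/TiB = 5,453,577,673,768.96 bytes
1 MiB = 1,048,576 bytes
5,453,577,673,768.96 / 1,048,576 = 5,200,937 MiB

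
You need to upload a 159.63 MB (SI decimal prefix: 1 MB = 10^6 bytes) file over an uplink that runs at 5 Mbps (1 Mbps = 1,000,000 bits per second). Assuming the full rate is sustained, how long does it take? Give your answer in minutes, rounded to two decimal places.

159.63 MB = 159,630,000 bytes = 1,277,040,000 bits
5 Mbps = 5,000,000 bits/s
time = 1,277,040,000 / 5,000,000 = 255.408 s
255.408 s / 60 = 4.26 minutes

4.26 minutes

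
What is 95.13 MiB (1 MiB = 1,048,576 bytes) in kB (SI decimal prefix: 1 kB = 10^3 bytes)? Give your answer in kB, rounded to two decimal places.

95.13 MiB × 1,048,576 bytes/MiB = 99,751,034.88 bytes
1 kB = 1,000 bytes
99,751,034.88 / 1,000 = 99,751.03 kB

99,751.03 kB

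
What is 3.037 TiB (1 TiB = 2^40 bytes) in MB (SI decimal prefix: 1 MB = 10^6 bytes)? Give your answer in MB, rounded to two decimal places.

3.037 TiB = 3.037 × 2^40 bytes = 3,339,216,813,555.712 bytes
1 MB = 1,000,000 bytes
3,339,216,813,555.712 / 1,000,000 = 3,339,216.81 MB

3,339,216.81 MB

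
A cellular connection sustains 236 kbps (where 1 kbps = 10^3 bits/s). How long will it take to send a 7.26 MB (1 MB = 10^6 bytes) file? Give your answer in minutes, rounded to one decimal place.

4.1 minutes

7.26 MB = 7,260,000 bytes = 58,080,000 bits
236 kbps = 236,000 bits/s
time = 58,080,000 / 236,000 = 246.10 s
246.10 s / 60 = 4.1 minutes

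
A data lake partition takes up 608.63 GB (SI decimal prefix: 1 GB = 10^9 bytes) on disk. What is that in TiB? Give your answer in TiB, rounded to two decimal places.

0.55 TiB

608.63 GB × 1,000,000,000 bytes/GB = 608,630,000,000 bytes
1 TiB = 1,099,511,627,776 bytes
608,630,000,000 / 1,099,511,627,776 = 0.55 TiB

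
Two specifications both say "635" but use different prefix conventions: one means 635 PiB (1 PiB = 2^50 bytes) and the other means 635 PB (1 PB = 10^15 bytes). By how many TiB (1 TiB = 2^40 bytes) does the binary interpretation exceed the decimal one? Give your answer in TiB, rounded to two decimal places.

72,710.86 TiB

635 PiB = 635 × 1,125,899,906,842,624 = 714,946,440,845,066,240 bytes
635 PB = 635 × 1,000,000,000,000,000 = 635,000,000,000,000,000 bytes
difference = 79,946,440,845,066,240 bytes
79,946,440,845,066,240 / 1,099,511,627,776 = 72,710.86 TiB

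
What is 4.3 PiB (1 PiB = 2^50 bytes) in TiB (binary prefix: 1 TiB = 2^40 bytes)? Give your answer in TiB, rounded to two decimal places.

4.3 PiB = 4.3 × 2^50 bytes = 4,841,369,599,423,283.2 bytes
1 TiB = 1,099,511,627,776 bytes
4,841,369,599,423,283.2 / 1,099,511,627,776 = 4,403.20 TiB

4,403.20 TiB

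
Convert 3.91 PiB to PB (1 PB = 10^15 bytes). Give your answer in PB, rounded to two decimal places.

4.40 PB

3.91 PiB = 3.91 × 2^50 bytes = 4,402,268,635,754,659.84 bytes
1 PB = 1,000,000,000,000,000 bytes
4,402,268,635,754,659.84 / 1,000,000,000,000,000 = 4.40 PB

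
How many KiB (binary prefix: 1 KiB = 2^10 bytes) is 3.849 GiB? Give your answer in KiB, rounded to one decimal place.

4,035,969.0 KiB

3.849 GiB × 1,073,741,824 bytes/GiB = 4,132,832,280.576 bytes
1 KiB = 1,024 bytes
4,132,832,280.576 / 1,024 = 4,035,969.0 KiB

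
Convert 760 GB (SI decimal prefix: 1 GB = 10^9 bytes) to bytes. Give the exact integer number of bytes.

760 × 1,000,000,000 = 760,000,000,000 bytes

760,000,000,000 bytes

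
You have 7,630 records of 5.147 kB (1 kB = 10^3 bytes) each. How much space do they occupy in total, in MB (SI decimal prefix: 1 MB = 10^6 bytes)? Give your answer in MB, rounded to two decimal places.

39.27 MB

Total = 7,630 × 5.147 kB = 39271.61 kB
= 39271.61 × 1,000 bytes = 39,271,610 bytes
1 MB = 1,000,000 bytes
39,271,610 / 1,000,000 = 39.27 MB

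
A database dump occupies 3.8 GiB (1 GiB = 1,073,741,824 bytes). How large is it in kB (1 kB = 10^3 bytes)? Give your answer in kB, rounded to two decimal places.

3.8 GiB × 1,073,741,824 bytes/GiB = 4,080,218,931.2 bytes
1 kB = 10^3 bytes = 1,000 bytes
4,080,218,931.2 / 1,000 = 4,080,218.93 kB

4,080,218.93 kB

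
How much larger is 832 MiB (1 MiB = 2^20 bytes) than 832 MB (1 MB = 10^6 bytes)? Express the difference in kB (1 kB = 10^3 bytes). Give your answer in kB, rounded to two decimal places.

40,415.23 kB

832 MiB = 832 × 1,048,576 = 872,415,232 bytes
832 MB = 832 × 1,000,000 = 832,000,000 bytes
difference = 40,415,232 bytes
40,415,232 / 1,000 = 40,415.23 kB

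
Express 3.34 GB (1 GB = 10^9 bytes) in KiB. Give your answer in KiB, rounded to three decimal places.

3.34 GB = 3.34 × 10^9 bytes = 3,340,000,000 bytes
1 KiB = 1,024 bytes
3,340,000,000 / 1,024 = 3,261,718.750 KiB

3,261,718.750 KiB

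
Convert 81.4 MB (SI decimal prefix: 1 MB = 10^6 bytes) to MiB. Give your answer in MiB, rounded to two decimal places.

81.4 MB × 1,000,000 bytes/MB = 81,400,000 bytes
1 MiB = 1,048,576 bytes
81,400,000 / 1,048,576 = 77.63 MiB

77.63 MiB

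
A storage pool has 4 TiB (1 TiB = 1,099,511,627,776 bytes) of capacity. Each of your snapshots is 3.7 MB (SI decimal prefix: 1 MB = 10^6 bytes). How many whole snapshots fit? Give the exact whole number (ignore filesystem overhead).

1,188,661

Capacity: 4 TiB = 4,398,046,511,104 bytes
Per item: 3.7 MB = 3,700,000 bytes
⌊4,398,046,511,104 / 3,700,000⌋ = 1,188,661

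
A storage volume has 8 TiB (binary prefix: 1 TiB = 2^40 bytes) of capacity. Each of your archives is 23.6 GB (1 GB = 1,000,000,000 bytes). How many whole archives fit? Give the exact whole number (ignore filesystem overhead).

372

Capacity: 8 TiB = 8,796,093,022,208 bytes
Per item: 23.6 GB = 23,600,000,000 bytes
⌊8,796,093,022,208 / 23,600,000,000⌋ = 372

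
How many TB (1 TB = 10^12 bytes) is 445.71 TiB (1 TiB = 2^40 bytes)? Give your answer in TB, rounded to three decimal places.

490.063 TB

445.71 TiB = 445.71 × 2^40 bytes = 490,063,327,616,040.96 bytes
1 TB = 10^12 bytes = 1,000,000,000,000 bytes
490,063,327,616,040.96 / 1,000,000,000,000 = 490.063 TB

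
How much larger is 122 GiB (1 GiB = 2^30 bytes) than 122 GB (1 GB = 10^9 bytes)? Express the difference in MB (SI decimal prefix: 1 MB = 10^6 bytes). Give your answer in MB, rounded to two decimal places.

8,996.50 MB

122 GiB = 122 × 1,073,741,824 = 130,996,502,528 bytes
122 GB = 122 × 1,000,000,000 = 122,000,000,000 bytes
difference = 8,996,502,528 bytes
8,996,502,528 / 1,000,000 = 8,996.50 MB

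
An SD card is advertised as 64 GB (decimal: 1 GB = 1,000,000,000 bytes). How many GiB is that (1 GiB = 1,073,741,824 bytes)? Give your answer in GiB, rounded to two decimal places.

64 GB = 64 × 10^9 bytes = 64,000,000,000 bytes
1 GiB = 1,073,741,824 bytes
64,000,000,000 / 1,073,741,824 = 59.60 GiB

59.60 GiB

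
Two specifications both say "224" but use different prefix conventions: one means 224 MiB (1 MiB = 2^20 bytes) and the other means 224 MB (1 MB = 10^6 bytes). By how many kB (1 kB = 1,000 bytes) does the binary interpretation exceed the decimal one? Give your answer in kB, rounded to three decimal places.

224 MiB = 224 × 1,048,576 = 234,881,024 bytes
224 MB = 224 × 1,000,000 = 224,000,000 bytes
difference = 10,881,024 bytes
10,881,024 / 1,000 = 10,881.024 kB

10,881.024 kB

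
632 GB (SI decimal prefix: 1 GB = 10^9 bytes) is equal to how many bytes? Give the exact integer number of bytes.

632,000,000,000 bytes

632 × 1,000,000,000 = 632,000,000,000 bytes  (1 GB = 10^9 bytes)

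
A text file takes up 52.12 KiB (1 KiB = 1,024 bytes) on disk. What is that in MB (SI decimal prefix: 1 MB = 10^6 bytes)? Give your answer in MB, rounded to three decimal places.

0.053 MB

52.12 KiB = 52.12 × 2^10 bytes = 53,370.88 bytes
1 MB = 1,000,000 bytes
53,370.88 / 1,000,000 = 0.053 MB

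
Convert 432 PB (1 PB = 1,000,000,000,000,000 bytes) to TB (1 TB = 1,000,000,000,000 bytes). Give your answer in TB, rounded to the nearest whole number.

432 PB = 432 × 10^15 bytes = 432,000,000,000,000,000 bytes
1 TB = 1,000,000,000,000 bytes
432,000,000,000,000,000 / 1,000,000,000,000 = 432,000 TB

432,000 TB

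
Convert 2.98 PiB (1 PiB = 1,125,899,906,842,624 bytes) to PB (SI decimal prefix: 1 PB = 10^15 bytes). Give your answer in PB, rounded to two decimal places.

2.98 PiB × 1,125,899,906,842,624 bytes/PiB = 3,355,181,722,391,019.52 bytes
1 PB = 1,000,000,000,000,000 bytes
3,355,181,722,391,019.52 / 1,000,000,000,000,000 = 3.36 PB

3.36 PB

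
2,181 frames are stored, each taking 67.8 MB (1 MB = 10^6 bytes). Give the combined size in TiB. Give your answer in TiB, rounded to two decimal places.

Total = 2,181 × 67.8 MB = 147871.8 MB
= 147871.8 × 1,000,000 bytes = 147,871,800,000 bytes
1 TiB = 1,099,511,627,776 bytes
147,871,800,000 / 1,099,511,627,776 = 0.13 TiB

0.13 TiB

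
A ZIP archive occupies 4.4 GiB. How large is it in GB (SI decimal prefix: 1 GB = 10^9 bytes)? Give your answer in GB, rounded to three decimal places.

4.4 GiB × 1,073,741,824 bytes/GiB = 4,724,464,025.6 bytes
1 GB = 10^9 bytes = 1,000,000,000 bytes
4,724,464,025.6 / 1,000,000,000 = 4.724 GB

4.724 GB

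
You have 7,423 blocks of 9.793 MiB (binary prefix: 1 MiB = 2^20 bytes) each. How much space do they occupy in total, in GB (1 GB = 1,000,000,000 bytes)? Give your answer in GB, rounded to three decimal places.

76.225 GB

Total = 7,423 × 9.793 MiB = 72693.439 MiB
= 72693.439 × 1,048,576 bytes = 76,224,595,492.864 bytes
1 GB = 1,000,000,000 bytes
76,224,595,492.864 / 1,000,000,000 = 76.225 GB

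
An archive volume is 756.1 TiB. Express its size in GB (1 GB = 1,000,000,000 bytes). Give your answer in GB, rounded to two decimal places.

831,340.74 GB

756.1 TiB = 756.1 × 2^40 bytes = 831,340,741,761,433.6 bytes
1 GB = 10^9 bytes = 1,000,000,000 bytes
831,340,741,761,433.6 / 1,000,000,000 = 831,340.74 GB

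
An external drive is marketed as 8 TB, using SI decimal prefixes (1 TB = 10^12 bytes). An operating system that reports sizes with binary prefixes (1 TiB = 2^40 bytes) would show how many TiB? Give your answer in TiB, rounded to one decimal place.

8 TB = 8 × 10^12 bytes = 8,000,000,000,000 bytes
1 TiB = 1,099,511,627,776 bytes
8,000,000,000,000 / 1,099,511,627,776 = 7.3 TiB

7.3 TiB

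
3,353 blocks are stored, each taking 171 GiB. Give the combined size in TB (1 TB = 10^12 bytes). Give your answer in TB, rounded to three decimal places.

Total = 3,353 × 171 GiB = 573,363 GiB
= 573,363 × 1,073,741,824 bytes = 615,643,833,434,112 bytes
1 TB = 1,000,000,000,000 bytes
615,643,833,434,112 / 1,000,000,000,000 = 615.644 TB

615.644 TB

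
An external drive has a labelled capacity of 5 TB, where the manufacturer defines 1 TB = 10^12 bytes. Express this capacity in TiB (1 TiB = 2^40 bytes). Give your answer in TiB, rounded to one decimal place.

4.5 TiB

5 TB = 5 × 10^12 bytes = 5,000,000,000,000 bytes
1 TiB = 1,099,511,627,776 bytes
5,000,000,000,000 / 1,099,511,627,776 = 4.5 TiB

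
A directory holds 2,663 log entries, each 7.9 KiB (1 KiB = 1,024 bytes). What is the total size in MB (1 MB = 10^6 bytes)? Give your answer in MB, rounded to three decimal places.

Total = 2,663 × 7.9 KiB = 21037.7 KiB
= 21037.7 × 1,024 bytes = 21,542,604.8 bytes
1 MB = 1,000,000 bytes
21,542,604.8 / 1,000,000 = 21.543 MB

21.543 MB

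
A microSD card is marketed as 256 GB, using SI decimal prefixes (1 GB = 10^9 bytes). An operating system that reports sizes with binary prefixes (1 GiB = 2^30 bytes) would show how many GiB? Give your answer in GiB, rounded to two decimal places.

238.42 GiB

256 GB × 1,000,000,000 bytes/GB = 256,000,000,000 bytes
1 GiB = 2^30 bytes = 1,073,741,824 bytes
256,000,000,000 / 1,073,741,824 = 238.42 GiB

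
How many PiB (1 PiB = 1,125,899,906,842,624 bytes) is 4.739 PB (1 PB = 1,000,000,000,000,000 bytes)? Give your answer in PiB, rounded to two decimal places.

4.739 PB × 1,000,000,000,000,000 bytes/PB = 4,739,000,000,000,000 bytes
1 PiB = 2^50 bytes = 1,125,899,906,842,624 bytes
4,739,000,000,000,000 / 1,125,899,906,842,624 = 4.21 PiB

4.21 PiB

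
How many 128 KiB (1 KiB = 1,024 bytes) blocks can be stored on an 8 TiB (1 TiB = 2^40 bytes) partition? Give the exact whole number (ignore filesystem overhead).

67,108,864

Capacity: 8 TiB = 8,796,093,022,208 bytes
Per item: 128 KiB = 131,072 bytes
⌊8,796,093,022,208 / 131,072⌋ = 67,108,864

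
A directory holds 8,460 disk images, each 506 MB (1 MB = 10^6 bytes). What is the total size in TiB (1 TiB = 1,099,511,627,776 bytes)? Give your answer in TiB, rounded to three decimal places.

Total = 8,460 × 506 MB = 4,280,760 MB
= 4,280,760 × 1,000,000 bytes = 4,280,760,000,000 bytes
1 TiB = 1,099,511,627,776 bytes
4,280,760,000,000 / 1,099,511,627,776 = 3.893 TiB

3.893 TiB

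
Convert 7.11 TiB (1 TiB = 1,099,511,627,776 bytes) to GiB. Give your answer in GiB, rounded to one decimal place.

7,280.6 GiB

7.11 TiB × 1,099,511,627,776 bytes/TiB = 7,817,527,673,487.36 bytes
1 GiB = 2^30 bytes = 1,073,741,824 bytes
7,817,527,673,487.36 / 1,073,741,824 = 7,280.6 GiB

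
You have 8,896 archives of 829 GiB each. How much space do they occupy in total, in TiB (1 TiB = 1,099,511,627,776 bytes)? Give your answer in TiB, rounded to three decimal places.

7,201.938 TiB

Total = 8,896 × 829 GiB = 7,374,784 GiB
= 7,374,784 × 1,073,741,824 bytes = 7,918,614,023,766,016 bytes
1 TiB = 1,099,511,627,776 bytes
7,918,614,023,766,016 / 1,099,511,627,776 = 7,201.938 TiB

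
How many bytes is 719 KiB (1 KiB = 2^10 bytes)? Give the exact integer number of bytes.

719 × 1,024 = 736,256 bytes  (1 KiB = 2^10 bytes)

736,256 bytes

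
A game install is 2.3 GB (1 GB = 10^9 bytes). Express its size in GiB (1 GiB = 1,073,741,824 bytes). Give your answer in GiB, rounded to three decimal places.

2.3 GB × 1,000,000,000 bytes/GB = 2,300,000,000 bytes
1 GiB = 1,073,741,824 bytes
2,300,000,000 / 1,073,741,824 = 2.142 GiB

2.142 GiB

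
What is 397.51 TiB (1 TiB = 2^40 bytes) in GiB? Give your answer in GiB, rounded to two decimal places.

407,050.24 GiB

397.51 TiB = 397.51 × 2^40 bytes = 437,066,867,157,237.76 bytes
1 GiB = 1,073,741,824 bytes
437,066,867,157,237.76 / 1,073,741,824 = 407,050.24 GiB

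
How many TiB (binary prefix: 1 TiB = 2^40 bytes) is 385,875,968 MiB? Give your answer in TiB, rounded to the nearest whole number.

368 TiB

385,875,968 MiB = 385,875,968 × 2^20 bytes = 404,620,279,021,568 bytes
1 TiB = 1,099,511,627,776 bytes
404,620,279,021,568 / 1,099,511,627,776 = 368 TiB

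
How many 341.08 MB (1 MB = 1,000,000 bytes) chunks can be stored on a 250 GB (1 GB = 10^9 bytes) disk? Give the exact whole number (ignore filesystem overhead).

Capacity: 250 GB = 250,000,000,000 bytes
Per item: 341.08 MB = 341,080,000 bytes
⌊250,000,000,000 / 341,080,000⌋ = 732

732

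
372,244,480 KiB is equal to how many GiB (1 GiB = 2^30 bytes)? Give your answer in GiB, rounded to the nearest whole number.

372,244,480 KiB = 372,244,480 × 2^10 bytes = 381,178,347,520 bytes
1 GiB = 2^30 bytes = 1,073,741,824 bytes
381,178,347,520 / 1,073,741,824 = 355 GiB

355 GiB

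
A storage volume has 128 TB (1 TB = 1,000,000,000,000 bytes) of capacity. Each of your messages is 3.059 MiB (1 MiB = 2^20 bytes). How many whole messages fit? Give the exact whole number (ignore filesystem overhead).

Capacity: 128 TB = 128,000,000,000,000 bytes
Per item: 3.059 MiB = 3,207,593.984 bytes
⌊128,000,000,000,000 / 3,207,593.984⌋ = 39,905,299

39,905,299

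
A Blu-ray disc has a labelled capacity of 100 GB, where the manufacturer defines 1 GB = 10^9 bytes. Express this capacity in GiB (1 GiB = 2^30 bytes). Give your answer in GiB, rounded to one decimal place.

100 GB = 100 × 10^9 bytes = 100,000,000,000 bytes
1 GiB = 1,073,741,824 bytes
100,000,000,000 / 1,073,741,824 = 93.1 GiB

93.1 GiB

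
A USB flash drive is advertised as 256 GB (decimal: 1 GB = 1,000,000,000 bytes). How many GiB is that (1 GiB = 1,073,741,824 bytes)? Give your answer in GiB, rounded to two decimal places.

256 GB × 1,000,000,000 bytes/GB = 256,000,000,000 bytes
1 GiB = 1,073,741,824 bytes
256,000,000,000 / 1,073,741,824 = 238.42 GiB

238.42 GiB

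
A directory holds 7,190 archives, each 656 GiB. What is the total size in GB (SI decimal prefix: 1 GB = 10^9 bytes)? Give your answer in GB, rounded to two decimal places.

Total = 7,190 × 656 GiB = 4,716,640 GiB
= 4,716,640 × 1,073,741,824 bytes = 5,064,453,636,751,360 bytes
1 GB = 1,000,000,000 bytes
5,064,453,636,751,360 / 1,000,000,000 = 5,064,453.64 GB

5,064,453.64 GB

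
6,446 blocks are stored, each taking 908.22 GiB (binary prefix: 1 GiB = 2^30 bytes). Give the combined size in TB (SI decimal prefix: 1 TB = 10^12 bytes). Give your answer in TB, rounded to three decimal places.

6,286.099 TB

Total = 6,446 × 908.22 GiB = 5854386.12 GiB
= 5854386.12 × 1,073,741,824 bytes = 6,286,099,230,889,082.88 bytes
1 TB = 1,000,000,000,000 bytes
6,286,099,230,889,082.88 / 1,000,000,000,000 = 6,286.099 TB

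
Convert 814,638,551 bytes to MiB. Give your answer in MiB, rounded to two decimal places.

776.90 MiB

814,638,551 bytes given.
1 MiB = 2^20 bytes = 1,048,576 bytes
814,638,551 / 1,048,576 = 776.90 MiB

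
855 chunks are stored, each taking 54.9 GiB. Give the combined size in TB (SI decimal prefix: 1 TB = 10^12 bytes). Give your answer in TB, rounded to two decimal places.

Total = 855 × 54.9 GiB = 46939.5 GiB
= 46939.5 × 1,073,741,824 bytes = 50,400,904,347,648 bytes
1 TB = 1,000,000,000,000 bytes
50,400,904,347,648 / 1,000,000,000,000 = 50.40 TB

50.40 TB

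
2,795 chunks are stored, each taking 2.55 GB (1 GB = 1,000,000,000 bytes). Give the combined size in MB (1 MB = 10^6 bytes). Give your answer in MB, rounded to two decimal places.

Total = 2,795 × 2.55 GB = 7127.25 GB
= 7127.25 × 1,000,000,000 bytes = 7,127,250,000,000 bytes
1 MB = 1,000,000 bytes
7,127,250,000,000 / 1,000,000 = 7,127,250.00 MB

7,127,250.00 MB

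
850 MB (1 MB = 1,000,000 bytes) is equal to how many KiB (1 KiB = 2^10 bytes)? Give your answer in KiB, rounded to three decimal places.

830,078.125 KiB

850 MB × 1,000,000 bytes/MB = 850,000,000 bytes
1 KiB = 1,024 bytes
850,000,000 / 1,024 = 830,078.125 KiB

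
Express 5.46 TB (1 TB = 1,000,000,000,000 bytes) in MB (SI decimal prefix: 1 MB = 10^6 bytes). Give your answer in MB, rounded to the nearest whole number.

5,460,000 MB

5.46 TB × 1,000,000,000,000 bytes/TB = 5,460,000,000,000 bytes
1 MB = 1,000,000 bytes
5,460,000,000,000 / 1,000,000 = 5,460,000 MB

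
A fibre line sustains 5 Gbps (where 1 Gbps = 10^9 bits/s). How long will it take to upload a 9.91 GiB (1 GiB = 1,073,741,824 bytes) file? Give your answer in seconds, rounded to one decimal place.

17.0 seconds

9.91 GiB = 10,640,781,475.84 bytes = 85,126,251,806.72 bits
5 Gbps = 5,000,000,000 bits/s
time = 85,126,251,806.72 / 5,000,000,000 = 17.0 s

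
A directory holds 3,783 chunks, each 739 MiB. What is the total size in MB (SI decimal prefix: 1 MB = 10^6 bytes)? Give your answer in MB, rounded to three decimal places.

Total = 3,783 × 739 MiB = 2,795,637 MiB
= 2,795,637 × 1,048,576 bytes = 2,931,437,862,912 bytes
1 MB = 1,000,000 bytes
2,931,437,862,912 / 1,000,000 = 2,931,437.863 MB

2,931,437.863 MB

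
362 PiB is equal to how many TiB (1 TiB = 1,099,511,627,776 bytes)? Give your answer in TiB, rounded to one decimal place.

362 PiB × 1,125,899,906,842,624 bytes/PiB = 407,575,766,277,029,888 bytes
1 TiB = 2^40 bytes = 1,099,511,627,776 bytes
407,575,766,277,029,888 / 1,099,511,627,776 = 370,688.0 TiB

370,688.0 TiB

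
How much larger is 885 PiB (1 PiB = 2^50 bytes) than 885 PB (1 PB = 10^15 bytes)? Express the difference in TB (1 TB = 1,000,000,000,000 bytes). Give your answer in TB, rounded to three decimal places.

885 PiB = 885 × 1,125,899,906,842,624 = 996,421,417,555,722,240 bytes
885 PB = 885 × 1,000,000,000,000,000 = 885,000,000,000,000,000 bytes
difference = 111,421,417,555,722,240 bytes
111,421,417,555,722,240 / 1,000,000,000,000 = 111,421.418 TB

111,421.418 TB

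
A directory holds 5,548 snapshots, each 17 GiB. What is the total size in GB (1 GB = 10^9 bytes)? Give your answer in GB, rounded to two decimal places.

101,271.03 GB

Total = 5,548 × 17 GiB = 94,316 GiB
= 94,316 × 1,073,741,824 bytes = 101,271,033,872,384 bytes
1 GB = 1,000,000,000 bytes
101,271,033,872,384 / 1,000,000,000 = 101,271.03 GB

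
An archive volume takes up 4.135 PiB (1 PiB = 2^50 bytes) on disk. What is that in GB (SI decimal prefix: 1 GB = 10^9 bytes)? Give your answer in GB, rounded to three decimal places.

4.135 PiB = 4.135 × 2^50 bytes = 4,655,596,114,794,250.24 bytes
1 GB = 10^9 bytes = 1,000,000,000 bytes
4,655,596,114,794,250.24 / 1,000,000,000 = 4,655,596.115 GB

4,655,596.115 GB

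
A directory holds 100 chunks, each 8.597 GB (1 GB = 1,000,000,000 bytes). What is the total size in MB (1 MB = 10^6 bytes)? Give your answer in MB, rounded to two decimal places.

Total = 100 × 8.597 GB = 859.7 GB
= 859.7 × 1,000,000,000 bytes = 859,700,000,000 bytes
1 MB = 1,000,000 bytes
859,700,000,000 / 1,000,000 = 859,700.00 MB

859,700.00 MB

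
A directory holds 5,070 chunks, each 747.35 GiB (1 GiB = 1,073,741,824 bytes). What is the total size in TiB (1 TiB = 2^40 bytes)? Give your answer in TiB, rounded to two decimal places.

Total = 5,070 × 747.35 GiB = 3789064.5 GiB
= 3789064.5 × 1,073,741,824 bytes = 4,068,477,027,483,648 bytes
1 TiB = 1,099,511,627,776 bytes
4,068,477,027,483,648 / 1,099,511,627,776 = 3,700.26 TiB

3,700.26 TiB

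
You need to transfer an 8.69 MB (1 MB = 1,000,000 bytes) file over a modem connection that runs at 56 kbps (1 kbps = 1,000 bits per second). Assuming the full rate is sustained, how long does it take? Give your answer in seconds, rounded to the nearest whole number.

1,241 seconds

8.69 MB = 8,690,000 bytes = 69,520,000 bits
56 kbps = 56,000 bits/s
time = 69,520,000 / 56,000 = 1,241 s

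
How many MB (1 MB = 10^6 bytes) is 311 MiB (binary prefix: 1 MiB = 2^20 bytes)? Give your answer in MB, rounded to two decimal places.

326.11 MB

311 MiB = 311 × 2^20 bytes = 326,107,136 bytes
1 MB = 1,000,000 bytes
326,107,136 / 1,000,000 = 326.11 MB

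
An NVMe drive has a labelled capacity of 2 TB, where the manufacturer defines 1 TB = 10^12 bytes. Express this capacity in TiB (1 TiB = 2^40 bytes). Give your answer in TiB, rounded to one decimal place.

1.8 TiB

2 TB = 2 × 10^12 bytes = 2,000,000,000,000 bytes
1 TiB = 2^40 bytes = 1,099,511,627,776 bytes
2,000,000,000,000 / 1,099,511,627,776 = 1.8 TiB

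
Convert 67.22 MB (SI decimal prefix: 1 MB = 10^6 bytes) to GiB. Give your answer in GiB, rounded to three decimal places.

67.22 MB = 67.22 × 10^6 bytes = 67,220,000 bytes
1 GiB = 2^30 bytes = 1,073,741,824 bytes
67,220,000 / 1,073,741,824 = 0.063 GiB

0.063 GiB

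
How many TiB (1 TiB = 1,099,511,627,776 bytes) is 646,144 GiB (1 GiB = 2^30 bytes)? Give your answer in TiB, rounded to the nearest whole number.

646,144 GiB × 1,073,741,824 bytes/GiB = 693,791,837,126,656 bytes
1 TiB = 1,099,511,627,776 bytes
693,791,837,126,656 / 1,099,511,627,776 = 631 TiB

631 TiB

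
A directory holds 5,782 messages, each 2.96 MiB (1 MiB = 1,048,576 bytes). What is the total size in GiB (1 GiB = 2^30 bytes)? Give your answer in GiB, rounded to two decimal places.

Total = 5,782 × 2.96 MiB = 17114.72 MiB
= 17114.72 × 1,048,576 bytes = 17,946,084,638.72 bytes
1 GiB = 1,073,741,824 bytes
17,946,084,638.72 / 1,073,741,824 = 16.71 GiB

16.71 GiB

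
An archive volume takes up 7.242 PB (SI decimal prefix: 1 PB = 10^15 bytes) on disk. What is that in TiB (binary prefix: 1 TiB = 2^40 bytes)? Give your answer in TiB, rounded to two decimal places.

7.242 PB × 1,000,000,000,000,000 bytes/PB = 7,242,000,000,000,000 bytes
1 TiB = 2^40 bytes = 1,099,511,627,776 bytes
7,242,000,000,000,000 / 1,099,511,627,776 = 6,586.56 TiB

6,586.56 TiB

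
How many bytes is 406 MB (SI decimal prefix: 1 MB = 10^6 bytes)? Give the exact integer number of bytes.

406,000,000 bytes

406 × 1,000,000 = 406,000,000 bytes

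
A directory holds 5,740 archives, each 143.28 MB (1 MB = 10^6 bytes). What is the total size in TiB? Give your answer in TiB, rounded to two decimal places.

Total = 5,740 × 143.28 MB = 822427.2 MB
= 822427.2 × 1,000,000 bytes = 822,427,200,000 bytes
1 TiB = 1,099,511,627,776 bytes
822,427,200,000 / 1,099,511,627,776 = 0.75 TiB

0.75 TiB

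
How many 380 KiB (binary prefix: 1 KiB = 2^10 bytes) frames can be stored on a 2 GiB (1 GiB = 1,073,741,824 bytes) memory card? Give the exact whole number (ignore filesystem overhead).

Capacity: 2 GiB = 2,147,483,648 bytes
Per item: 380 KiB = 389,120 bytes
⌊2,147,483,648 / 389,120⌋ = 5,518

5,518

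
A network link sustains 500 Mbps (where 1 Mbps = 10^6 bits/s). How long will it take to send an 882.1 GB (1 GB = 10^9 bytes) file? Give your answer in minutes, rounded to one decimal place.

882.1 GB = 882,100,000,000 bytes = 7,056,800,000,000 bits
500 Mbps = 500,000,000 bits/s
time = 7,056,800,000,000 / 500,000,000 = 14,113.60 s
14,113.60 s / 60 = 235.2 minutes

235.2 minutes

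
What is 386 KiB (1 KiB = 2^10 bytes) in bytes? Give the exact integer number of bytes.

386 × 1,024 = 395,264 bytes  (1 KiB = 2^10 bytes)

395,264 bytes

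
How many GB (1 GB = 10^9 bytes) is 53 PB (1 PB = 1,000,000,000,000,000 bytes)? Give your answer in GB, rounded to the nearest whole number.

53,000,000 GB

53 PB × 1,000,000,000,000,000 bytes/PB = 53,000,000,000,000,000 bytes
1 GB = 1,000,000,000 bytes
53,000,000,000,000,000 / 1,000,000,000 = 53,000,000 GB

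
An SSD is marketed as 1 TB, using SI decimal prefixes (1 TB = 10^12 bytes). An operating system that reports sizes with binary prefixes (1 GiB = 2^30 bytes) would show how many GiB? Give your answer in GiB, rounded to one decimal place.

931.3 GiB

1 TB × 1,000,000,000,000 bytes/TB = 1,000,000,000,000 bytes
1 GiB = 1,073,741,824 bytes
1,000,000,000,000 / 1,073,741,824 = 931.3 GiB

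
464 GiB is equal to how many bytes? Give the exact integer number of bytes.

464 × 1,073,741,824 = 498,216,206,336 bytes  (1 GiB = 2^30 bytes)

498,216,206,336 bytes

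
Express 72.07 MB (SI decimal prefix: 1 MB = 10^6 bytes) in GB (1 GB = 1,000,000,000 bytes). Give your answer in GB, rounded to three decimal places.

72.07 MB × 1,000,000 bytes/MB = 72,070,000 bytes
1 GB = 10^9 bytes = 1,000,000,000 bytes
72,070,000 / 1,000,000,000 = 0.072 GB

0.072 GB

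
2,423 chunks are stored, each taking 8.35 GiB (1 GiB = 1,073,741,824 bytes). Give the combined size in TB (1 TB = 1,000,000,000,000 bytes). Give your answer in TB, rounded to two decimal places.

Total = 2,423 × 8.35 GiB = 20232.05 GiB
= 20232.05 × 1,073,741,824 bytes = 21,723,998,270,259.2 bytes
1 TB = 1,000,000,000,000 bytes
21,723,998,270,259.2 / 1,000,000,000,000 = 21.72 TB

21.72 TB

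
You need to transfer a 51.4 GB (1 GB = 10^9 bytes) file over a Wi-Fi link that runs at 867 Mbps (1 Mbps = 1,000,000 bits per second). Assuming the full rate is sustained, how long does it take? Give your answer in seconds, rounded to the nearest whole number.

51.4 GB = 51,400,000,000 bytes = 411,200,000,000 bits
867 Mbps = 867,000,000 bits/s
time = 411,200,000,000 / 867,000,000 = 474 s

474 seconds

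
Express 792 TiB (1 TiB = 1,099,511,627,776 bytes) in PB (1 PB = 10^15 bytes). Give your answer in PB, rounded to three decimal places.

792 TiB = 792 × 2^40 bytes = 870,813,209,198,592 bytes
1 PB = 1,000,000,000,000,000 bytes
870,813,209,198,592 / 1,000,000,000,000,000 = 0.871 PB

0.871 PB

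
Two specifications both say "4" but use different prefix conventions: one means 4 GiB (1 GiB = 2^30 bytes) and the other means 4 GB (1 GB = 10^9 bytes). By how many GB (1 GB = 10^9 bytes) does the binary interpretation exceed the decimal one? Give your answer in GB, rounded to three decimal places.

4 GiB = 4 × 1,073,741,824 = 4,294,967,296 bytes
4 GB = 4 × 1,000,000,000 = 4,000,000,000 bytes
difference = 294,967,296 bytes
294,967,296 / 1,000,000,000 = 0.295 GB

0.295 GB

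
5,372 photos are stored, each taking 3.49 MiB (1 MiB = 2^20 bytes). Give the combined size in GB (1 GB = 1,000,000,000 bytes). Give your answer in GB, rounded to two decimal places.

19.66 GB

Total = 5,372 × 3.49 MiB = 18748.28 MiB
= 18748.28 × 1,048,576 bytes = 19,658,996,449.28 bytes
1 GB = 1,000,000,000 bytes
19,658,996,449.28 / 1,000,000,000 = 19.66 GB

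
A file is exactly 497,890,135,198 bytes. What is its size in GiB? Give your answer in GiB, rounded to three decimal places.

463.696 GiB

497,890,135,198 bytes given.
1 GiB = 1,073,741,824 bytes
497,890,135,198 / 1,073,741,824 = 463.696 GiB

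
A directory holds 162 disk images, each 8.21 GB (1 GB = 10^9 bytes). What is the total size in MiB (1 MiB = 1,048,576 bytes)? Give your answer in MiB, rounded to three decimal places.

1,268,405.914 MiB

Total = 162 × 8.21 GB = 1330.02 GB
= 1330.02 × 1,000,000,000 bytes = 1,330,020,000,000 bytes
1 MiB = 1,048,576 bytes
1,330,020,000,000 / 1,048,576 = 1,268,405.914 MiB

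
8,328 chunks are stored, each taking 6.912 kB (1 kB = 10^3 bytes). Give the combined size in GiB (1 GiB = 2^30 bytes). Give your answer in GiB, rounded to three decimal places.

Total = 8,328 × 6.912 kB = 57563.136 kB
= 57563.136 × 1,000 bytes = 57,563,136 bytes
1 GiB = 1,073,741,824 bytes
57,563,136 / 1,073,741,824 = 0.054 GiB

0.054 GiB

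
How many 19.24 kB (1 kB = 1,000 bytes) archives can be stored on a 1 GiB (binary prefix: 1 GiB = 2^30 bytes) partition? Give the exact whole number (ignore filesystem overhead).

55,807

Capacity: 1 GiB = 1,073,741,824 bytes
Per item: 19.24 kB = 19,240 bytes
⌊1,073,741,824 / 19,240⌋ = 55,807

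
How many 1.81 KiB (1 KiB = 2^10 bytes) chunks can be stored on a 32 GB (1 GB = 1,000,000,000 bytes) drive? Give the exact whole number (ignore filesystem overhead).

17,265,193

Capacity: 32 GB = 32,000,000,000 bytes
Per item: 1.81 KiB = 1,853.44 bytes
⌊32,000,000,000 / 1,853.44⌋ = 17,265,193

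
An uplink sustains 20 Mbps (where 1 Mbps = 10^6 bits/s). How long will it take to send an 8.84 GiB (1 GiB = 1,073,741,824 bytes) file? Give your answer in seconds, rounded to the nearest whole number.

3,797 seconds

8.84 GiB = 9,491,877,724.16 bytes = 75,935,021,793.28 bits
20 Mbps = 20,000,000 bits/s
time = 75,935,021,793.28 / 20,000,000 = 3,797 s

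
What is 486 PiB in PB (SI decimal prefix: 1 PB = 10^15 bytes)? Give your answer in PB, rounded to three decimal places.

486 PiB = 486 × 2^50 bytes = 547,187,354,725,515,264 bytes
1 PB = 1,000,000,000,000,000 bytes
547,187,354,725,515,264 / 1,000,000,000,000,000 = 547.187 PB

547.187 PB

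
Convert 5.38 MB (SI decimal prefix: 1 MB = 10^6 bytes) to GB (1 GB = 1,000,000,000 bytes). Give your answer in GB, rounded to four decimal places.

5.38 MB = 5.38 × 10^6 bytes = 5,380,000 bytes
1 GB = 10^9 bytes = 1,000,000,000 bytes
5,380,000 / 1,000,000,000 = 0.0054 GB

0.0054 GB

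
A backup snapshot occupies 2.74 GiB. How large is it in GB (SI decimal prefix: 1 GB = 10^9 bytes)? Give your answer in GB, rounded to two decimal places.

2.94 GB

2.74 GiB = 2.74 × 2^30 bytes = 2,942,052,597.76 bytes
1 GB = 10^9 bytes = 1,000,000,000 bytes
2,942,052,597.76 / 1,000,000,000 = 2.94 GB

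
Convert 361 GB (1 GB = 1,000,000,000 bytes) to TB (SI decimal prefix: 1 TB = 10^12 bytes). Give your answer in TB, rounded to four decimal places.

361 GB × 1,000,000,000 bytes/GB = 361,000,000,000 bytes
1 TB = 10^12 bytes = 1,000,000,000,000 bytes
361,000,000,000 / 1,000,000,000,000 = 0.3610 TB

0.3610 TB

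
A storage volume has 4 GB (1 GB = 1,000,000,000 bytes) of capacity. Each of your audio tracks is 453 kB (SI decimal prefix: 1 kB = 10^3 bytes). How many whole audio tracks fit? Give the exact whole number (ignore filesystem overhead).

8,830

Capacity: 4 GB = 4,000,000,000 bytes
Per item: 453 kB = 453,000 bytes
⌊4,000,000,000 / 453,000⌋ = 8,830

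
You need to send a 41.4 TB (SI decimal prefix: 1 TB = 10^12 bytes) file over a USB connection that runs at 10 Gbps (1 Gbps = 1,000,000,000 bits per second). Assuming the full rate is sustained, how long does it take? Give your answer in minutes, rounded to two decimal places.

552.00 minutes

41.4 TB = 41,400,000,000,000 bytes = 331,200,000,000,000 bits
10 Gbps = 10,000,000,000 bits/s
time = 331,200,000,000,000 / 10,000,000,000 = 33,120.000 s
33,120.000 s / 60 = 552.00 minutes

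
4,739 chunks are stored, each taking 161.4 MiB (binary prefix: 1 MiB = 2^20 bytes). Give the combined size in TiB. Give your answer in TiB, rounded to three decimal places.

0.729 TiB

Total = 4,739 × 161.4 MiB = 764874.6 MiB
= 764874.6 × 1,048,576 bytes = 802,029,148,569.6 bytes
1 TiB = 1,099,511,627,776 bytes
802,029,148,569.6 / 1,099,511,627,776 = 0.729 TiB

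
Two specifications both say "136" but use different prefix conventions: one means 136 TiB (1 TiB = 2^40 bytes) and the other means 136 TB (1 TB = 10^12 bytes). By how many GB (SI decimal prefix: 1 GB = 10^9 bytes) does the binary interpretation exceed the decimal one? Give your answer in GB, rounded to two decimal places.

13,533.58 GB

136 TiB = 136 × 1,099,511,627,776 = 149,533,581,377,536 bytes
136 TB = 136 × 1,000,000,000,000 = 136,000,000,000,000 bytes
difference = 13,533,581,377,536 bytes
13,533,581,377,536 / 1,000,000,000 = 13,533.58 GB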